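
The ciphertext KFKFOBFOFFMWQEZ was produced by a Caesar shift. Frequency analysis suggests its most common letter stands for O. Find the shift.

17

The most frequent ciphertext letter is F (appears 5 times).
F is position 5; O is position 14.
Shift = -9≡17.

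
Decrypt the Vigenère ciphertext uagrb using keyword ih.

mtykt

Repeat the key across the ciphertext: ihihi
u(20)−i(8): 12 → m
a(0)−h(7): -7≡19 → t
g(6)−i(8): -2≡24 → y
r(17)−h(7): 10 → k
b(1)−i(8): -7≡19 → t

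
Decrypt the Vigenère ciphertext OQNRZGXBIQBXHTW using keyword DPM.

Repeat the key across the ciphertext: DPMDPMDPMDPMDPM
O(14)−D(3): 11 → L
Q(16)−P(15): 1 → B
N(13)−M(12): 1 → B
R(17)−D(3): 14 → O
Z(25)−P(15): 10 → K
G(6)−M(12): -6≡20 → U
X(23)−D(3): 20 → U
B(1)−P(15): -14≡12 → M
I(8)−M(12): -4≡22 → W
Q(16)−D(3): 13 → N
B(1)−P(15): -14≡12 → M
X(23)−M(12): 11 → L
H(7)−D(3): 4 → E
T(19)−P(15): 4 → E
W(22)−M(12): 10 → K

LBBOKUUMWNMLEEK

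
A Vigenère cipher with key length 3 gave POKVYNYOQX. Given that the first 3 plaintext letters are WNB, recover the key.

TBJ

Subtract each crib letter from the matching ciphertext letter (mod 26):
P(15)−W(22)=-7≡19 → T
O(14)−N(13)=1 → B
K(10)−B(1)=9 → J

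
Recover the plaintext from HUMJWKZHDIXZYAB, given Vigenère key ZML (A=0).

IIBKKZAVSJLOZOQ

Repeat the key across the ciphertext: ZMLZMLZMLZMLZML
H(7)−Z(25): -18≡8 → I
U(20)−M(12): 8 → I
M(12)−L(11): 1 → B
J(9)−Z(25): -16≡10 → K
W(22)−M(12): 10 → K
K(10)−L(11): -1≡25 → Z
Z(25)−Z(25): 0 → A
H(7)−M(12): -5≡21 → V
D(3)−L(11): -8≡18 → S
I(8)−Z(25): -17≡9 → J
X(23)−M(12): 11 → L
Z(25)−L(11): 14 → O
Y(24)−Z(25): -1≡25 → Z
A(0)−M(12): -12≡14 → O
B(1)−L(11): -10≡16 → Q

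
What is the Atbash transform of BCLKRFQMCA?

B(1) → Y(24)
C(2) → X(23)
L(11) → O(14)
K(10) → P(15)
R(17) → I(8)
F(5) → U(20)
Q(16) → J(9)
M(12) → N(13)
C(2) → X(23)
A(0) → Z(25)

YXOPIUJNXZ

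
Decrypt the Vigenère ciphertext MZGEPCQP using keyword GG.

GTAYJWKJ

Repeat the key across the ciphertext: GGGGGGGG
M(12)−G(6): 6 → G
Z(25)−G(6): 19 → T
G(6)−G(6): 0 → A
E(4)−G(6): -2≡24 → Y
P(15)−G(6): 9 → J
C(2)−G(6): -4≡22 → W
Q(16)−G(6): 10 → K
P(15)−G(6): 9 → J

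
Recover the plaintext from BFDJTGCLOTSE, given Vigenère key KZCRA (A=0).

Repeat the key across the ciphertext: KZCRAKZCRAKZ
B(1)−K(10): -9≡17 → R
F(5)−Z(25): -20≡6 → G
D(3)−C(2): 1 → B
J(9)−R(17): -8≡18 → S
T(19)−A(0): 19 → T
G(6)−K(10): -4≡22 → W
C(2)−Z(25): -23≡3 → D
L(11)−C(2): 9 → J
O(14)−R(17): -3≡23 → X
T(19)−A(0): 19 → T
S(18)−K(10): 8 → I
E(4)−Z(25): -21≡5 → F

RGBSTWDJXTIF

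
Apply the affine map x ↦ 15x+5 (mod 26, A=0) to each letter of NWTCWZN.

SXEJXQS

N(13): 15·13+5=200≡18 → S
W(22): 15·22+5=335≡23 → X
T(19): 15·19+5=290≡4 → E
C(2): 15·2+5=35≡9 → J
W(22): 15·22+5=335≡23 → X
Z(25): 15·25+5=380≡16 → Q
N(13): 15·13+5=200≡18 → S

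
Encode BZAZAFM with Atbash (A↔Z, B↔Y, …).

B(1) → Y(24)
Z(25) → A(0)
A(0) → Z(25)
Z(25) → A(0)
A(0) → Z(25)
F(5) → U(20)
M(12) → N(13)

YAZAZUN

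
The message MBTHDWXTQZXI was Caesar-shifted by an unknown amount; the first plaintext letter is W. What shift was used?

16

From the crib: M(12)−W(22)=-10≡16, so the shift is 16.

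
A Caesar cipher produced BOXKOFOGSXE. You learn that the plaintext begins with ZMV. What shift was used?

From the crib: B(1)−Z(25)=-24≡2, so the shift is 2.

2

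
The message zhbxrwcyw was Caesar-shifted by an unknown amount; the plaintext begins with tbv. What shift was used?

6

From the crib: z(25)−t(19)=6, so the shift is 6.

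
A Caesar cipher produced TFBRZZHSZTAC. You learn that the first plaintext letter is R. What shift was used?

From the crib: T(19)−R(17)=2, so the shift is 2.

2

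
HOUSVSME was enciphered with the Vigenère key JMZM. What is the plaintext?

Repeat the key across the ciphertext: JMZMJMZM
H(7)−J(9): -2≡24 → Y
O(14)−M(12): 2 → C
U(20)−Z(25): -5≡21 → V
S(18)−M(12): 6 → G
V(21)−J(9): 12 → M
S(18)−M(12): 6 → G
M(12)−Z(25): -13≡13 → N
E(4)−M(12): -8≡18 → S

YCVGMGNS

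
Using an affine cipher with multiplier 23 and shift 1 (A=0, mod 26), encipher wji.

w(22): 23·22+1=507≡13 → n
j(9): 23·9+1=208≡0 → a
i(8): 23·8+1=185≡3 → d

nad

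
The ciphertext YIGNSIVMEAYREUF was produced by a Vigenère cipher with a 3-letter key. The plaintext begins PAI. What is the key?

JIY

Subtract each crib letter from the matching ciphertext letter (mod 26):
Y(24)−P(15)=9 → J
I(8)−A(0)=8 → I
G(6)−I(8)=-2≡24 → Y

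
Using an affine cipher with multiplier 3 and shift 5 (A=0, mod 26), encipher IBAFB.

I(8): 3·8+5=29≡3 → D
B(1): 3·1+5=8 → I
A(0): 3·0+5=5 → F
F(5): 3·5+5=20 → U
B(1): 3·1+5=8 → I

DIFUI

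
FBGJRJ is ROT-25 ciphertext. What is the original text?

GCHKSK

F(5): 5−25=-20≡6 → G
B(1): 1−25=-24≡2 → C
G(6): 6−25=-19≡7 → H
J(9): 9−25=-16≡10 → K
R(17): 17−25=-8≡18 → S
J(9): 9−25=-16≡10 → K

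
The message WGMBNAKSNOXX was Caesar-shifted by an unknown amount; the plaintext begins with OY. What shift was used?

From the crib: W(22)−O(14)=8, so the shift is 8.

8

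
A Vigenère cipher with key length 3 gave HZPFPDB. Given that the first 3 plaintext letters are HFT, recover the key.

AUW

Subtract each crib letter from the matching ciphertext letter (mod 26):
H(7)−H(7)=0 → A
Z(25)−F(5)=20 → U
P(15)−T(19)=-4≡22 → W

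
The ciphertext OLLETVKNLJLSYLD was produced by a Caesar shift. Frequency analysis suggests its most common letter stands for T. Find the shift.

18

The most frequent ciphertext letter is L (appears 5 times).
L is position 11; T is position 19.
Shift = -8≡18.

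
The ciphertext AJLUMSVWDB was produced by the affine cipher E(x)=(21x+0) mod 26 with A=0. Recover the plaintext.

The inverse of 21 mod 26 is 5, since 21·5=105≡1. Apply D(y)=5·(y−0) mod 26:
A(0): 5·(0−0)=0 → A
J(9): 5·(9−0)=45≡19 → T
L(11): 5·(11−0)=55≡3 → D
U(20): 5·(20−0)=100≡22 → W
M(12): 5·(12−0)=60≡8 → I
S(18): 5·(18−0)=90≡12 → M
V(21): 5·(21−0)=105≡1 → B
W(22): 5·(22−0)=110≡6 → G
D(3): 5·(3−0)=15 → P
B(1): 5·(1−0)=5 → F

ATDWIMBGPF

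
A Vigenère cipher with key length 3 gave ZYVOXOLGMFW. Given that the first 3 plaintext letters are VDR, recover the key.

Subtract each crib letter from the matching ciphertext letter (mod 26):
Z(25)−V(21)=4 → E
Y(24)−D(3)=21 → V
V(21)−R(17)=4 → E

EVE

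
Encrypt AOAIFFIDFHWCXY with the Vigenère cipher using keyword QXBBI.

Repeat the key across the message: QXBBIQXBBIQXBB
A(0)+Q(16): 16 → Q
O(14)+X(23): 37≡11 → L
A(0)+B(1): 1 → B
I(8)+B(1): 9 → J
F(5)+I(8): 13 → N
F(5)+Q(16): 21 → V
I(8)+X(23): 31≡5 → F
D(3)+B(1): 4 → E
F(5)+B(1): 6 → G
H(7)+I(8): 15 → P
W(22)+Q(16): 38≡12 → M
C(2)+X(23): 25 → Z
X(23)+B(1): 24 → Y
Y(24)+B(1): 25 → Z

QLBJNVFEGPMZYZ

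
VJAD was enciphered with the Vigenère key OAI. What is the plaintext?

Repeat the key across the ciphertext: OAIO
V(21)−O(14): 7 → H
J(9)−A(0): 9 → J
A(0)−I(8): -8≡18 → S
D(3)−O(14): -11≡15 → P

HJSP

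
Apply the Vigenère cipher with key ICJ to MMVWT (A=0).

UOEEV

Repeat the key across the message: ICJIC
M(12)+I(8): 20 → U
M(12)+C(2): 14 → O
V(21)+J(9): 30≡4 → E
W(22)+I(8): 30≡4 → E
T(19)+C(2): 21 → V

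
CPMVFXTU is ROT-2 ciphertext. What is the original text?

ANKTDVRS

C(2): 2−2=0 → A
P(15): 15−2=13 → N
M(12): 12−2=10 → K
V(21): 21−2=19 → T
F(5): 5−2=3 → D
X(23): 23−2=21 → V
T(19): 19−2=17 → R
U(20): 20−2=18 → S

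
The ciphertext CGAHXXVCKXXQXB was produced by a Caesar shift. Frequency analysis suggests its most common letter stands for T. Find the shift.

The most frequent ciphertext letter is X (appears 5 times).
X is position 23; T is position 19.
Shift = 4.

4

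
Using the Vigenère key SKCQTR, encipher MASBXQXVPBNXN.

Repeat the key across the message: SKCQTRSKCQTRS
M(12)+S(18): 30≡4 → E
A(0)+K(10): 10 → K
S(18)+C(2): 20 → U
B(1)+Q(16): 17 → R
X(23)+T(19): 42≡16 → Q
Q(16)+R(17): 33≡7 → H
X(23)+S(18): 41≡15 → P
V(21)+K(10): 31≡5 → F
P(15)+C(2): 17 → R
B(1)+Q(16): 17 → R
N(13)+T(19): 32≡6 → G
X(23)+R(17): 40≡14 → O
N(13)+S(18): 31≡5 → F

EKURQHPFRRGOF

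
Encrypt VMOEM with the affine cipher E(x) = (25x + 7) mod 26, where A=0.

V(21): 25·21+7=532≡12 → M
M(12): 25·12+7=307≡21 → V
O(14): 25·14+7=357≡19 → T
E(4): 25·4+7=107≡3 → D
M(12): 25·12+7=307≡21 → V

MVTDV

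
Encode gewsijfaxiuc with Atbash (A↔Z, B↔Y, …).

tvdhrquzcrfx

g(6) → t(19)
e(4) → v(21)
w(22) → d(3)
s(18) → h(7)
i(8) → r(17)
j(9) → q(16)
f(5) → u(20)
a(0) → z(25)
x(23) → c(2)
i(8) → r(17)
u(20) → f(5)
c(2) → x(23)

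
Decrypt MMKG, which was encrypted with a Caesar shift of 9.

DDBX

M(12): 12−9=3 → D
M(12): 12−9=3 → D
K(10): 10−9=1 → B
G(6): 6−9=-3≡23 → X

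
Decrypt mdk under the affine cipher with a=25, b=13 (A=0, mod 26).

bkd

The inverse of 25 mod 26 is 25, since 25·25=625≡1. Apply D(y)=25·(y−13) mod 26:
m(12): 25·(12−13)=-25≡1 → b
d(3): 25·(3−13)=-250≡10 → k
k(10): 25·(10−13)=-75≡3 → d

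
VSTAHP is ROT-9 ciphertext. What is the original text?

V(21): 21−9=12 → M
S(18): 18−9=9 → J
T(19): 19−9=10 → K
A(0): 0−9=-9≡17 → R
H(7): 7−9=-2≡24 → Y
P(15): 15−9=6 → G

MJKRYG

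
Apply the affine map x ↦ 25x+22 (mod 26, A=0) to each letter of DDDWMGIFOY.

TTTAKQORIY

D(3): 25·3+22=97≡19 → T
D(3): 25·3+22=97≡19 → T
D(3): 25·3+22=97≡19 → T
W(22): 25·22+22=572≡0 → A
M(12): 25·12+22=322≡10 → K
G(6): 25·6+22=172≡16 → Q
I(8): 25·8+22=222≡14 → O
F(5): 25·5+22=147≡17 → R
O(14): 25·14+22=372≡8 → I
Y(24): 25·24+22=622≡24 → Y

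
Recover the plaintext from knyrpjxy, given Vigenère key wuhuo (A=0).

otrxbndr

Repeat the key across the ciphertext: wuhuowuh
k(10)−w(22): -12≡14 → o
n(13)−u(20): -7≡19 → t
y(24)−h(7): 17 → r
r(17)−u(20): -3≡23 → x
p(15)−o(14): 1 → b
j(9)−w(22): -13≡13 → n
x(23)−u(20): 3 → d
y(24)−h(7): 17 → r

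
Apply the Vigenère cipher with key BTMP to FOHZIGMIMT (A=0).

Repeat the key across the message: BTMPBTMPBT
F(5)+B(1): 6 → G
O(14)+T(19): 33≡7 → H
H(7)+M(12): 19 → T
Z(25)+P(15): 40≡14 → O
I(8)+B(1): 9 → J
G(6)+T(19): 25 → Z
M(12)+M(12): 24 → Y
I(8)+P(15): 23 → X
M(12)+B(1): 13 → N
T(19)+T(19): 38≡12 → M

GHTOJZYXNM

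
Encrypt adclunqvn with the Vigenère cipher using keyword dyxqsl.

Repeat the key across the message: dyxqsldyx
a(0)+d(3): 3 → d
d(3)+y(24): 27≡1 → b
c(2)+x(23): 25 → z
l(11)+q(16): 27≡1 → b
u(20)+s(18): 38≡12 → m
n(13)+l(11): 24 → y
q(16)+d(3): 19 → t
v(21)+y(24): 45≡19 → t
n(13)+x(23): 36≡10 → k

dbzbmyttk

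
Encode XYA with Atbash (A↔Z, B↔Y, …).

CBZ

X(23) → C(2)
Y(24) → B(1)
A(0) → Z(25)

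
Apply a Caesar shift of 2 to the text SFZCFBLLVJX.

UHBEHDNNXLZ

S(18): 18+2=20 → U
F(5): 5+2=7 → H
Z(25): 25+2=27≡1 → B
C(2): 2+2=4 → E
F(5): 5+2=7 → H
B(1): 1+2=3 → D
L(11): 11+2=13 → N
L(11): 11+2=13 → N
V(21): 21+2=23 → X
J(9): 9+2=11 → L
X(23): 23+2=25 → Z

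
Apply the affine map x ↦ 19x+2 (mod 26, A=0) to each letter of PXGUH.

BXMSF

P(15): 19·15+2=287≡1 → B
X(23): 19·23+2=439≡23 → X
G(6): 19·6+2=116≡12 → M
U(20): 19·20+2=382≡18 → S
H(7): 19·7+2=135≡5 → F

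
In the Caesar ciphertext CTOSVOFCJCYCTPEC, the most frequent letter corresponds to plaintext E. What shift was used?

24

The most frequent ciphertext letter is C (appears 5 times).
C is position 2; E is position 4.
Shift = -2≡24.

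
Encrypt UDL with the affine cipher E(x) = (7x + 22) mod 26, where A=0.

GRV

U(20): 7·20+22=162≡6 → G
D(3): 7·3+22=43≡17 → R
L(11): 7·11+22=99≡21 → V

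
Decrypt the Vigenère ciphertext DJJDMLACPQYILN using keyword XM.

GXMRPZDQSEBWOB

Repeat the key across the ciphertext: XMXMXMXMXMXMXM
D(3)−X(23): -20≡6 → G
J(9)−M(12): -3≡23 → X
J(9)−X(23): -14≡12 → M
D(3)−M(12): -9≡17 → R
M(12)−X(23): -11≡15 → P
L(11)−M(12): -1≡25 → Z
A(0)−X(23): -23≡3 → D
C(2)−M(12): -10≡16 → Q
P(15)−X(23): -8≡18 → S
Q(16)−M(12): 4 → E
Y(24)−X(23): 1 → B
I(8)−M(12): -4≡22 → W
L(11)−X(23): -12≡14 → O
N(13)−M(12): 1 → B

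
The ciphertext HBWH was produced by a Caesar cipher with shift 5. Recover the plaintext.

CWRC

H(7): 7−5=2 → C
B(1): 1−5=-4≡22 → W
W(22): 22−5=17 → R
H(7): 7−5=2 → C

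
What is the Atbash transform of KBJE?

K(10) → P(15)
B(1) → Y(24)
J(9) → Q(16)
E(4) → V(21)

PYQV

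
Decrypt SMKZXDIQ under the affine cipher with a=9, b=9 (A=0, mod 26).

BJDWQIXV

The inverse of 9 mod 26 is 3, since 9·3=27≡1. Apply D(y)=3·(y−9) mod 26:
S(18): 3·(18−9)=27≡1 → B
M(12): 3·(12−9)=9 → J
K(10): 3·(10−9)=3 → D
Z(25): 3·(25−9)=48≡22 → W
X(23): 3·(23−9)=42≡16 → Q
D(3): 3·(3−9)=-18≡8 → I
I(8): 3·(8−9)=-3≡23 → X
Q(16): 3·(16−9)=21 → V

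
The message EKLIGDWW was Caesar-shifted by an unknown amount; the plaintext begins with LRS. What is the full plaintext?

LRSPNKDD

From the crib: E(4)−L(11)=-7≡19, so the shift is 19.
Subtract 19 from each ciphertext letter:
E(4): 4−19=-15≡11 → L
K(10): 10−19=-9≡17 → R
L(11): 11−19=-8≡18 → S
I(8): 8−19=-11≡15 → P
G(6): 6−19=-13≡13 → N
D(3): 3−19=-16≡10 → K
W(22): 22−19=3 → D
W(22): 22−19=3 → D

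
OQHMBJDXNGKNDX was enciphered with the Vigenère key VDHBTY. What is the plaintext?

TNALILIUGFRPIU

Repeat the key across the ciphertext: VDHBTYVDHBTYVD
O(14)−V(21): -7≡19 → T
Q(16)−D(3): 13 → N
H(7)−H(7): 0 → A
M(12)−B(1): 11 → L
B(1)−T(19): -18≡8 → I
J(9)−Y(24): -15≡11 → L
D(3)−V(21): -18≡8 → I
X(23)−D(3): 20 → U
N(13)−H(7): 6 → G
G(6)−B(1): 5 → F
K(10)−T(19): -9≡17 → R
N(13)−Y(24): -11≡15 → P
D(3)−V(21): -18≡8 → I
X(23)−D(3): 20 → U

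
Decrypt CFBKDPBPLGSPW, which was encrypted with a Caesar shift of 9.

C(2): 2−9=-7≡19 → T
F(5): 5−9=-4≡22 → W
B(1): 1−9=-8≡18 → S
K(10): 10−9=1 → B
D(3): 3−9=-6≡20 → U
P(15): 15−9=6 → G
B(1): 1−9=-8≡18 → S
P(15): 15−9=6 → G
L(11): 11−9=2 → C
G(6): 6−9=-3≡23 → X
S(18): 18−9=9 → J
P(15): 15−9=6 → G
W(22): 22−9=13 → N

TWSBUGSGCXJGN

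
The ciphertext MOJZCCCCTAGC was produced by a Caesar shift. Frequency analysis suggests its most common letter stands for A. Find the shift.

The most frequent ciphertext letter is C (appears 5 times).
C is position 2; A is position 0.
Shift = 2.

2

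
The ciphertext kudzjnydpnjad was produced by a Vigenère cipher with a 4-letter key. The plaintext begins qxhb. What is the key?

Subtract each crib letter from the matching ciphertext letter (mod 26):
k(10)−q(16)=-6≡20 → u
u(20)−x(23)=-3≡23 → x
d(3)−h(7)=-4≡22 → w
z(25)−b(1)=24 → y

uxwy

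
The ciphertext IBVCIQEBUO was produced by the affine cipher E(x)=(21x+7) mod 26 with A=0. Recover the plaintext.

FWSBFTLWNJ

The inverse of 21 mod 26 is 5, since 21·5=105≡1. Apply D(y)=5·(y−7) mod 26:
I(8): 5·(8−7)=5 → F
B(1): 5·(1−7)=-30≡22 → W
V(21): 5·(21−7)=70≡18 → S
C(2): 5·(2−7)=-25≡1 → B
I(8): 5·(8−7)=5 → F
Q(16): 5·(16−7)=45≡19 → T
E(4): 5·(4−7)=-15≡11 → L
B(1): 5·(1−7)=-30≡22 → W
U(20): 5·(20−7)=65≡13 → N
O(14): 5·(14−7)=35≡9 → J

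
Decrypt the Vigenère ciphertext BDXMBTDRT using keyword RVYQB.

KIZWACITD

Repeat the key across the ciphertext: RVYQBRVYQ
B(1)−R(17): -16≡10 → K
D(3)−V(21): -18≡8 → I
X(23)−Y(24): -1≡25 → Z
M(12)−Q(16): -4≡22 → W
B(1)−B(1): 0 → A
T(19)−R(17): 2 → C
D(3)−V(21): -18≡8 → I
R(17)−Y(24): -7≡19 → T
T(19)−Q(16): 3 → D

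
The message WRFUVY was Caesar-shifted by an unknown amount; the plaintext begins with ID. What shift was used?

From the crib: W(22)−I(8)=14, so the shift is 14.

14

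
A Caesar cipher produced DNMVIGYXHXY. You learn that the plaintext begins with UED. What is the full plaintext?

UEDMZXPOYOP

From the crib: D(3)−U(20)=-17≡9, so the shift is 9.
Subtract 9 from each ciphertext letter:
D(3): 3−9=-6≡20 → U
N(13): 13−9=4 → E
M(12): 12−9=3 → D
V(21): 21−9=12 → M
I(8): 8−9=-1≡25 → Z
G(6): 6−9=-3≡23 → X
Y(24): 24−9=15 → P
X(23): 23−9=14 → O
H(7): 7−9=-2≡24 → Y
X(23): 23−9=14 → O
Y(24): 24−9=15 → P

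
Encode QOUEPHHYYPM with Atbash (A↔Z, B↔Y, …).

JLFVKSSBBKN

Q(16) → J(9)
O(14) → L(11)
U(20) → F(5)
E(4) → V(21)
P(15) → K(10)
H(7) → S(18)
H(7) → S(18)
Y(24) → B(1)
Y(24) → B(1)
P(15) → K(10)
M(12) → N(13)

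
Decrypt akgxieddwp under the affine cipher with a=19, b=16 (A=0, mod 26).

The inverse of 19 mod 26 is 11, since 19·11=209≡1. Apply D(y)=11·(y−16) mod 26:
a(0): 11·(0−16)=-176≡6 → g
k(10): 11·(10−16)=-66≡12 → m
g(6): 11·(6−16)=-110≡20 → u
x(23): 11·(23−16)=77≡25 → z
i(8): 11·(8−16)=-88≡16 → q
e(4): 11·(4−16)=-132≡24 → y
d(3): 11·(3−16)=-143≡13 → n
d(3): 11·(3−16)=-143≡13 → n
w(22): 11·(22−16)=66≡14 → o
p(15): 11·(15−16)=-11≡15 → p

gmuzqynnop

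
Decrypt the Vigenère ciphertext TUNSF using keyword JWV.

KYSJJ

Repeat the key across the ciphertext: JWVJW
T(19)−J(9): 10 → K
U(20)−W(22): -2≡24 → Y
N(13)−V(21): -8≡18 → S
S(18)−J(9): 9 → J
F(5)−W(22): -17≡9 → J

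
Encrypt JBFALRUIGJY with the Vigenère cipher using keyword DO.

Repeat the key across the message: DODODODODOD
J(9)+D(3): 12 → M
B(1)+O(14): 15 → P
F(5)+D(3): 8 → I
A(0)+O(14): 14 → O
L(11)+D(3): 14 → O
R(17)+O(14): 31≡5 → F
U(20)+D(3): 23 → X
I(8)+O(14): 22 → W
G(6)+D(3): 9 → J
J(9)+O(14): 23 → X
Y(24)+D(3): 27≡1 → B

MPIOOFXWJXB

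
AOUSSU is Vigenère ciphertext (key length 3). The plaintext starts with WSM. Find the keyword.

EWI

Subtract each crib letter from the matching ciphertext letter (mod 26):
A(0)−W(22)=-22≡4 → E
O(14)−S(18)=-4≡22 → W
U(20)−M(12)=8 → I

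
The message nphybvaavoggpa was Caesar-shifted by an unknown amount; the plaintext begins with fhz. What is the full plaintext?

fhzqtnssngyyhs

From the crib: n(13)−f(5)=8, so the shift is 8.
Subtract 8 from each ciphertext letter:
n(13): 13−8=5 → f
p(15): 15−8=7 → h
h(7): 7−8=-1≡25 → z
y(24): 24−8=16 → q
b(1): 1−8=-7≡19 → t
v(21): 21−8=13 → n
a(0): 0−8=-8≡18 → s
a(0): 0−8=-8≡18 → s
v(21): 21−8=13 → n
o(14): 14−8=6 → g
g(6): 6−8=-2≡24 → y
g(6): 6−8=-2≡24 → y
p(15): 15−8=7 → h
a(0): 0−8=-8≡18 → s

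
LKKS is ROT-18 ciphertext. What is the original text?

TSSA

L(11): 11−18=-7≡19 → T
K(10): 10−18=-8≡18 → S
K(10): 10−18=-8≡18 → S
S(18): 18−18=0 → A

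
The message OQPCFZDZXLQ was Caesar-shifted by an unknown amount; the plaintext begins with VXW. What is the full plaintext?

From the crib: O(14)−V(21)=-7≡19, so the shift is 19.
Subtract 19 from each ciphertext letter:
O(14): 14−19=-5≡21 → V
Q(16): 16−19=-3≡23 → X
P(15): 15−19=-4≡22 → W
C(2): 2−19=-17≡9 → J
F(5): 5−19=-14≡12 → M
Z(25): 25−19=6 → G
D(3): 3−19=-16≡10 → K
Z(25): 25−19=6 → G
X(23): 23−19=4 → E
L(11): 11−19=-8≡18 → S
Q(16): 16−19=-3≡23 → X

VXWJMGKGESX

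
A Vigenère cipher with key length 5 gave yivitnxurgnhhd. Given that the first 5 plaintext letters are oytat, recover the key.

kkcia

Subtract each crib letter from the matching ciphertext letter (mod 26):
y(24)−o(14)=10 → k
i(8)−y(24)=-16≡10 → k
v(21)−t(19)=2 → c
i(8)−a(0)=8 → i
t(19)−t(19)=0 → a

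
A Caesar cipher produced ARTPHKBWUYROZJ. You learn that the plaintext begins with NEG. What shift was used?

From the crib: A(0)−N(13)=-13≡13, so the shift is 13.

13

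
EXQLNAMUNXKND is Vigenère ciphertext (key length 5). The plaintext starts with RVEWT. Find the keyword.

NCMPU

Subtract each crib letter from the matching ciphertext letter (mod 26):
E(4)−R(17)=-13≡13 → N
X(23)−V(21)=2 → C
Q(16)−E(4)=12 → M
L(11)−W(22)=-11≡15 → P
N(13)−T(19)=-6≡20 → U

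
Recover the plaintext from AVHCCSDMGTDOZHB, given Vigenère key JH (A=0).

Repeat the key across the ciphertext: JHJHJHJHJHJHJHJ
A(0)−J(9): -9≡17 → R
V(21)−H(7): 14 → O
H(7)−J(9): -2≡24 → Y
C(2)−H(7): -5≡21 → V
C(2)−J(9): -7≡19 → T
S(18)−H(7): 11 → L
D(3)−J(9): -6≡20 → U
M(12)−H(7): 5 → F
G(6)−J(9): -3≡23 → X
T(19)−H(7): 12 → M
D(3)−J(9): -6≡20 → U
O(14)−H(7): 7 → H
Z(25)−J(9): 16 → Q
H(7)−H(7): 0 → A
B(1)−J(9): -8≡18 → S

ROYVTLUFXMUHQAS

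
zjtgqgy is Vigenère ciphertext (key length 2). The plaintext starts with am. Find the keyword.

zx

Subtract each crib letter from the matching ciphertext letter (mod 26):
z(25)−a(0)=25 → z
j(9)−m(12)=-3≡23 → x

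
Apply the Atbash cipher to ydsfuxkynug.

y(24) → b(1)
d(3) → w(22)
s(18) → h(7)
f(5) → u(20)
u(20) → f(5)
x(23) → c(2)
k(10) → p(15)
y(24) → b(1)
n(13) → m(12)
u(20) → f(5)
g(6) → t(19)

bwhufcpbmft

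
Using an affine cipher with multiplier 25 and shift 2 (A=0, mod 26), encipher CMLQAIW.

C(2): 25·2+2=52≡0 → A
M(12): 25·12+2=302≡16 → Q
L(11): 25·11+2=277≡17 → R
Q(16): 25·16+2=402≡12 → M
A(0): 25·0+2=2 → C
I(8): 25·8+2=202≡20 → U
W(22): 25·22+2=552≡6 → G

AQRMCUG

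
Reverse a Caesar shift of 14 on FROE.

F(5): 5−14=-9≡17 → R
R(17): 17−14=3 → D
O(14): 14−14=0 → A
E(4): 4−14=-10≡16 → Q

RDAQ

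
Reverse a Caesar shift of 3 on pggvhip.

mddsefm

p(15): 15−3=12 → m
g(6): 6−3=3 → d
g(6): 6−3=3 → d
v(21): 21−3=18 → s
h(7): 7−3=4 → e
i(8): 8−3=5 → f
p(15): 15−3=12 → m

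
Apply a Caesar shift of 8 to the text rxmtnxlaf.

r(17): 17+8=25 → z
x(23): 23+8=31≡5 → f
m(12): 12+8=20 → u
t(19): 19+8=27≡1 → b
n(13): 13+8=21 → v
x(23): 23+8=31≡5 → f
l(11): 11+8=19 → t
a(0): 0+8=8 → i
f(5): 5+8=13 → n

zfubvftin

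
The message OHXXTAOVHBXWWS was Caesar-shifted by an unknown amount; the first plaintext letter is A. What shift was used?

From the crib: O(14)−A(0)=14, so the shift is 14.

14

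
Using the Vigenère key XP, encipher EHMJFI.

Repeat the key across the message: XPXPXP
E(4)+X(23): 27≡1 → B
H(7)+P(15): 22 → W
M(12)+X(23): 35≡9 → J
J(9)+P(15): 24 → Y
F(5)+X(23): 28≡2 → C
I(8)+P(15): 23 → X

BWJYCX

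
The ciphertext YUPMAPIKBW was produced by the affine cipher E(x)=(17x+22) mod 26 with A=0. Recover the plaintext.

UGVEOVQKLA

The inverse of 17 mod 26 is 23, since 17·23=391≡1. Apply D(y)=23·(y−22) mod 26:
Y(24): 23·(24−22)=46≡20 → U
U(20): 23·(20−22)=-46≡6 → G
P(15): 23·(15−22)=-161≡21 → V
M(12): 23·(12−22)=-230≡4 → E
A(0): 23·(0−22)=-506≡14 → O
P(15): 23·(15−22)=-161≡21 → V
I(8): 23·(8−22)=-322≡16 → Q
K(10): 23·(10−22)=-276≡10 → K
B(1): 23·(1−22)=-483≡11 → L
W(22): 23·(22−22)=0 → A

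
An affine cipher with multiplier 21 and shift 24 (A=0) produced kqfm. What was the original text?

imjs

The inverse of 21 mod 26 is 5, since 21·5=105≡1. Apply D(y)=5·(y−24) mod 26:
k(10): 5·(10−24)=-70≡8 → i
q(16): 5·(16−24)=-40≡12 → m
f(5): 5·(5−24)=-95≡9 → j
m(12): 5·(12−24)=-60≡18 → s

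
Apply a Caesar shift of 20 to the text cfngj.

c(2): 2+20=22 → w
f(5): 5+20=25 → z
n(13): 13+20=33≡7 → h
g(6): 6+20=26≡0 → a
j(9): 9+20=29≡3 → d

wzhad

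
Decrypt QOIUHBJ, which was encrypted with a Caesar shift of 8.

Q(16): 16−8=8 → I
O(14): 14−8=6 → G
I(8): 8−8=0 → A
U(20): 20−8=12 → M
H(7): 7−8=-1≡25 → Z
B(1): 1−8=-7≡19 → T
J(9): 9−8=1 → B

IGAMZTB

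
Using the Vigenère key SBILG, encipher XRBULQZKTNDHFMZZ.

PSJFRIASETVINXFR

Repeat the key across the message: SBILGSBILGSBILGS
X(23)+S(18): 41≡15 → P
R(17)+B(1): 18 → S
B(1)+I(8): 9 → J
U(20)+L(11): 31≡5 → F
L(11)+G(6): 17 → R
Q(16)+S(18): 34≡8 → I
Z(25)+B(1): 26≡0 → A
K(10)+I(8): 18 → S
T(19)+L(11): 30≡4 → E
N(13)+G(6): 19 → T
D(3)+S(18): 21 → V
H(7)+B(1): 8 → I
F(5)+I(8): 13 → N
M(12)+L(11): 23 → X
Z(25)+G(6): 31≡5 → F
Z(25)+S(18): 43≡17 → R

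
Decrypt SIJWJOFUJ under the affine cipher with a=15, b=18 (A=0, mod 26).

AIPCPYNOP

The inverse of 15 mod 26 is 7, since 15·7=105≡1. Apply D(y)=7·(y−18) mod 26:
S(18): 7·(18−18)=0 → A
I(8): 7·(8−18)=-70≡8 → I
J(9): 7·(9−18)=-63≡15 → P
W(22): 7·(22−18)=28≡2 → C
J(9): 7·(9−18)=-63≡15 → P
O(14): 7·(14−18)=-28≡24 → Y
F(5): 7·(5−18)=-91≡13 → N
U(20): 7·(20−18)=14 → O
J(9): 7·(9−18)=-63≡15 → P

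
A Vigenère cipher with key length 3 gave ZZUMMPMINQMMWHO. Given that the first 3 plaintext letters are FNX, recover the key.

Subtract each crib letter from the matching ciphertext letter (mod 26):
Z(25)−F(5)=20 → U
Z(25)−N(13)=12 → M
U(20)−X(23)=-3≡23 → X

UMX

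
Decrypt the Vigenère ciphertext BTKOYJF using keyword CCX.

Repeat the key across the ciphertext: CCXCCXC
B(1)−C(2): -1≡25 → Z
T(19)−C(2): 17 → R
K(10)−X(23): -13≡13 → N
O(14)−C(2): 12 → M
Y(24)−C(2): 22 → W
J(9)−X(23): -14≡12 → M
F(5)−C(2): 3 → D

ZRNMWMD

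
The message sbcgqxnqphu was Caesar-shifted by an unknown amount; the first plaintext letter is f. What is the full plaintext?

foptdkadcuh

From the crib: s(18)−f(5)=13, so the shift is 13.
Subtract 13 from each ciphertext letter:
s(18): 18−13=5 → f
b(1): 1−13=-12≡14 → o
c(2): 2−13=-11≡15 → p
g(6): 6−13=-7≡19 → t
q(16): 16−13=3 → d
x(23): 23−13=10 → k
n(13): 13−13=0 → a
q(16): 16−13=3 → d
p(15): 15−13=2 → c
h(7): 7−13=-6≡20 → u
u(20): 20−13=7 → h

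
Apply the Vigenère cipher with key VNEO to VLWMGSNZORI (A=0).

QYAABFRNJEM

Repeat the key across the message: VNEOVNEOVNE
V(21)+V(21): 42≡16 → Q
L(11)+N(13): 24 → Y
W(22)+E(4): 26≡0 → A
M(12)+O(14): 26≡0 → A
G(6)+V(21): 27≡1 → B
S(18)+N(13): 31≡5 → F
N(13)+E(4): 17 → R
Z(25)+O(14): 39≡13 → N
O(14)+V(21): 35≡9 → J
R(17)+N(13): 30≡4 → E
I(8)+E(4): 12 → M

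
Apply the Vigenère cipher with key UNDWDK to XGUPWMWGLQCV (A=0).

Repeat the key across the message: UNDWDKUNDWDK
X(23)+U(20): 43≡17 → R
G(6)+N(13): 19 → T
U(20)+D(3): 23 → X
P(15)+W(22): 37≡11 → L
W(22)+D(3): 25 → Z
M(12)+K(10): 22 → W
W(22)+U(20): 42≡16 → Q
G(6)+N(13): 19 → T
L(11)+D(3): 14 → O
Q(16)+W(22): 38≡12 → M
C(2)+D(3): 5 → F
V(21)+K(10): 31≡5 → F

RTXLZWQTOMFF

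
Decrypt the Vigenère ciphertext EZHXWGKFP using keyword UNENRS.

KMDKFOQSL

Repeat the key across the ciphertext: UNENRSUNE
E(4)−U(20): -16≡10 → K
Z(25)−N(13): 12 → M
H(7)−E(4): 3 → D
X(23)−N(13): 10 → K
W(22)−R(17): 5 → F
G(6)−S(18): -12≡14 → O
K(10)−U(20): -10≡16 → Q
F(5)−N(13): -8≡18 → S
P(15)−E(4): 11 → L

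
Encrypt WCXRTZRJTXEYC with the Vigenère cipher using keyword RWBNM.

Repeat the key across the message: RWBNMRWBNMRWB
W(22)+R(17): 39≡13 → N
C(2)+W(22): 24 → Y
X(23)+B(1): 24 → Y
R(17)+N(13): 30≡4 → E
T(19)+M(12): 31≡5 → F
Z(25)+R(17): 42≡16 → Q
R(17)+W(22): 39≡13 → N
J(9)+B(1): 10 → K
T(19)+N(13): 32≡6 → G
X(23)+M(12): 35≡9 → J
E(4)+R(17): 21 → V
Y(24)+W(22): 46≡20 → U
C(2)+B(1): 3 → D

NYYEFQNKGJVUD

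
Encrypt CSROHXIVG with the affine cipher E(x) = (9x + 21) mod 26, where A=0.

C(2): 9·2+21=39≡13 → N
S(18): 9·18+21=183≡1 → B
R(17): 9·17+21=174≡18 → S
O(14): 9·14+21=147≡17 → R
H(7): 9·7+21=84≡6 → G
X(23): 9·23+21=228≡20 → U
I(8): 9·8+21=93≡15 → P
V(21): 9·21+21=210≡2 → C
G(6): 9·6+21=75≡23 → X

NBSRGUPCX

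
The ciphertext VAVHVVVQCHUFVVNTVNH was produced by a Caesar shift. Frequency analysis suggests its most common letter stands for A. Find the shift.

The most frequent ciphertext letter is V (appears 8 times).
V is position 21; A is position 0.
Shift = 21.

21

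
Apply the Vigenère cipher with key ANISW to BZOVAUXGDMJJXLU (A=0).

Repeat the key across the message: ANISWANISWANISW
B(1)+A(0): 1 → B
Z(25)+N(13): 38≡12 → M
O(14)+I(8): 22 → W
V(21)+S(18): 39≡13 → N
A(0)+W(22): 22 → W
U(20)+A(0): 20 → U
X(23)+N(13): 36≡10 → K
G(6)+I(8): 14 → O
D(3)+S(18): 21 → V
M(12)+W(22): 34≡8 → I
J(9)+A(0): 9 → J
J(9)+N(13): 22 → W
X(23)+I(8): 31≡5 → F
L(11)+S(18): 29≡3 → D
U(20)+W(22): 42≡16 → Q

BMWNWUKOVIJWFDQ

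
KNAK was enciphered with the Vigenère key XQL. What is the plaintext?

Repeat the key across the ciphertext: XQLX
K(10)−X(23): -13≡13 → N
N(13)−Q(16): -3≡23 → X
A(0)−L(11): -11≡15 → P
K(10)−X(23): -13≡13 → N

NXPN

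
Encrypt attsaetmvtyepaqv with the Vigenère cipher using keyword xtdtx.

Repeat the key across the message: xtdtxxtdtxxtdtxx
a(0)+x(23): 23 → x
t(19)+t(19): 38≡12 → m
t(19)+d(3): 22 → w
s(18)+t(19): 37≡11 → l
a(0)+x(23): 23 → x
e(4)+x(23): 27≡1 → b
t(19)+t(19): 38≡12 → m
m(12)+d(3): 15 → p
v(21)+t(19): 40≡14 → o
t(19)+x(23): 42≡16 → q
y(24)+x(23): 47≡21 → v
e(4)+t(19): 23 → x
p(15)+d(3): 18 → s
a(0)+t(19): 19 → t
q(16)+x(23): 39≡13 → n
v(21)+x(23): 44≡18 → s

xmwlxbmpoqvxstns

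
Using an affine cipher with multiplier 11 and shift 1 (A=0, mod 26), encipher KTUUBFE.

K(10): 11·10+1=111≡7 → H
T(19): 11·19+1=210≡2 → C
U(20): 11·20+1=221≡13 → N
U(20): 11·20+1=221≡13 → N
B(1): 11·1+1=12 → M
F(5): 11·5+1=56≡4 → E
E(4): 11·4+1=45≡19 → T

HCNNMET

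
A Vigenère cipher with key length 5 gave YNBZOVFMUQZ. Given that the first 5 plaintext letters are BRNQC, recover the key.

XWOJM

Subtract each crib letter from the matching ciphertext letter (mod 26):
Y(24)−B(1)=23 → X
N(13)−R(17)=-4≡22 → W
B(1)−N(13)=-12≡14 → O
Z(25)−Q(16)=9 → J
O(14)−C(2)=12 → M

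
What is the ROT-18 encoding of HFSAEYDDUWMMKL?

H(7): 7+18=25 → Z
F(5): 5+18=23 → X
S(18): 18+18=36≡10 → K
A(0): 0+18=18 → S
E(4): 4+18=22 → W
Y(24): 24+18=42≡16 → Q
D(3): 3+18=21 → V
D(3): 3+18=21 → V
U(20): 20+18=38≡12 → M
W(22): 22+18=40≡14 → O
M(12): 12+18=30≡4 → E
M(12): 12+18=30≡4 → E
K(10): 10+18=28≡2 → C
L(11): 11+18=29≡3 → D

ZXKSWQVVMOEECD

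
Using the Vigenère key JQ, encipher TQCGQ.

CGLWZ

Repeat the key across the message: JQJQJ
T(19)+J(9): 28≡2 → C
Q(16)+Q(16): 32≡6 → G
C(2)+J(9): 11 → L
G(6)+Q(16): 22 → W
Q(16)+J(9): 25 → Z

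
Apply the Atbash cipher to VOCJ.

V(21) → E(4)
O(14) → L(11)
C(2) → X(23)
J(9) → Q(16)

ELXQ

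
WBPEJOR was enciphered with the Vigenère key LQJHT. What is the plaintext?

LLGXQDB

Repeat the key across the ciphertext: LQJHTLQ
W(22)−L(11): 11 → L
B(1)−Q(16): -15≡11 → L
P(15)−J(9): 6 → G
E(4)−H(7): -3≡23 → X
J(9)−T(19): -10≡16 → Q
O(14)−L(11): 3 → D
R(17)−Q(16): 1 → B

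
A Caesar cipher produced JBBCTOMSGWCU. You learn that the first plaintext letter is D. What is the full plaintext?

DVVWNIGMAQWO

From the crib: J(9)−D(3)=6, so the shift is 6.
Subtract 6 from each ciphertext letter:
J(9): 9−6=3 → D
B(1): 1−6=-5≡21 → V
B(1): 1−6=-5≡21 → V
C(2): 2−6=-4≡22 → W
T(19): 19−6=13 → N
O(14): 14−6=8 → I
M(12): 12−6=6 → G
S(18): 18−6=12 → M
G(6): 6−6=0 → A
W(22): 22−6=16 → Q
C(2): 2−6=-4≡22 → W
U(20): 20−6=14 → O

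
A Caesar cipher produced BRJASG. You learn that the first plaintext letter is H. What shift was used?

20

From the crib: B(1)−H(7)=-6≡20, so the shift is 20.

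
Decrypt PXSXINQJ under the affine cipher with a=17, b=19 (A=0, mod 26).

MODOHSJE

The inverse of 17 mod 26 is 23, since 17·23=391≡1. Apply D(y)=23·(y−19) mod 26:
P(15): 23·(15−19)=-92≡12 → M
X(23): 23·(23−19)=92≡14 → O
S(18): 23·(18−19)=-23≡3 → D
X(23): 23·(23−19)=92≡14 → O
I(8): 23·(8−19)=-253≡7 → H
N(13): 23·(13−19)=-138≡18 → S
Q(16): 23·(16−19)=-69≡9 → J
J(9): 23·(9−19)=-230≡4 → E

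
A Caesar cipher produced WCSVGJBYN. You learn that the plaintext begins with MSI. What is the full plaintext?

From the crib: W(22)−M(12)=10, so the shift is 10.
Subtract 10 from each ciphertext letter:
W(22): 22−10=12 → M
C(2): 2−10=-8≡18 → S
S(18): 18−10=8 → I
V(21): 21−10=11 → L
G(6): 6−10=-4≡22 → W
J(9): 9−10=-1≡25 → Z
B(1): 1−10=-9≡17 → R
Y(24): 24−10=14 → O
N(13): 13−10=3 → D

MSILWZROD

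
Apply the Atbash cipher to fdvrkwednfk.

uweipdvwmup

f(5) → u(20)
d(3) → w(22)
v(21) → e(4)
r(17) → i(8)
k(10) → p(15)
w(22) → d(3)
e(4) → v(21)
d(3) → w(22)
n(13) → m(12)
f(5) → u(20)
k(10) → p(15)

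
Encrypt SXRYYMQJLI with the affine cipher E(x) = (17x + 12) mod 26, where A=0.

S(18): 17·18+12=318≡6 → G
X(23): 17·23+12=403≡13 → N
R(17): 17·17+12=301≡15 → P
Y(24): 17·24+12=420≡4 → E
Y(24): 17·24+12=420≡4 → E
M(12): 17·12+12=216≡8 → I
Q(16): 17·16+12=284≡24 → Y
J(9): 17·9+12=165≡9 → J
L(11): 17·11+12=199≡17 → R
I(8): 17·8+12=148≡18 → S

GNPEEIYJRS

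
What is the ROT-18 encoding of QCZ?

IUR

Q(16): 16+18=34≡8 → I
C(2): 2+18=20 → U
Z(25): 25+18=43≡17 → R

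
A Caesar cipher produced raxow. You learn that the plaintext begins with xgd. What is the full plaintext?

From the crib: r(17)−x(23)=-6≡20, so the shift is 20.
Subtract 20 from each ciphertext letter:
r(17): 17−20=-3≡23 → x
a(0): 0−20=-20≡6 → g
x(23): 23−20=3 → d
o(14): 14−20=-6≡20 → u
w(22): 22−20=2 → c

xgduc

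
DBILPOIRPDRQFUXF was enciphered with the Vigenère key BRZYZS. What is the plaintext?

CKJNQWHAQFSYEDYH

Repeat the key across the ciphertext: BRZYZSBRZYZSBRZY
D(3)−B(1): 2 → C
B(1)−R(17): -16≡10 → K
I(8)−Z(25): -17≡9 → J
L(11)−Y(24): -13≡13 → N
P(15)−Z(25): -10≡16 → Q
O(14)−S(18): -4≡22 → W
I(8)−B(1): 7 → H
R(17)−R(17): 0 → A
P(15)−Z(25): -10≡16 → Q
D(3)−Y(24): -21≡5 → F
R(17)−Z(25): -8≡18 → S
Q(16)−S(18): -2≡24 → Y
F(5)−B(1): 4 → E
U(20)−R(17): 3 → D
X(23)−Z(25): -2≡24 → Y
F(5)−Y(24): -19≡7 → H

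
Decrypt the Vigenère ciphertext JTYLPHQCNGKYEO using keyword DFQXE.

Repeat the key across the ciphertext: DFQXEDFQXEDFQX
J(9)−D(3): 6 → G
T(19)−F(5): 14 → O
Y(24)−Q(16): 8 → I
L(11)−X(23): -12≡14 → O
P(15)−E(4): 11 → L
H(7)−D(3): 4 → E
Q(16)−F(5): 11 → L
C(2)−Q(16): -14≡12 → M
N(13)−X(23): -10≡16 → Q
G(6)−E(4): 2 → C
K(10)−D(3): 7 → H
Y(24)−F(5): 19 → T
E(4)−Q(16): -12≡14 → O
O(14)−X(23): -9≡17 → R

GOIOLELMQCHTOR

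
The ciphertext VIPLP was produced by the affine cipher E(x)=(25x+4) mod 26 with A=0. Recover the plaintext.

JWPTP

The inverse of 25 mod 26 is 25, since 25·25=625≡1. Apply D(y)=25·(y−4) mod 26:
V(21): 25·(21−4)=425≡9 → J
I(8): 25·(8−4)=100≡22 → W
P(15): 25·(15−4)=275≡15 → P
L(11): 25·(11−4)=175≡19 → T
P(15): 25·(15−4)=275≡15 → P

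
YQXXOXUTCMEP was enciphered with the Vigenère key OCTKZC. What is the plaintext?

KOENPVGRJCFN

Repeat the key across the ciphertext: OCTKZCOCTKZC
Y(24)−O(14): 10 → K
Q(16)−C(2): 14 → O
X(23)−T(19): 4 → E
X(23)−K(10): 13 → N
O(14)−Z(25): -11≡15 → P
X(23)−C(2): 21 → V
U(20)−O(14): 6 → G
T(19)−C(2): 17 → R
C(2)−T(19): -17≡9 → J
M(12)−K(10): 2 → C
E(4)−Z(25): -21≡5 → F
P(15)−C(2): 13 → N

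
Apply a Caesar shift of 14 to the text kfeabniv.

k(10): 10+14=24 → y
f(5): 5+14=19 → t
e(4): 4+14=18 → s
a(0): 0+14=14 → o
b(1): 1+14=15 → p
n(13): 13+14=27≡1 → b
i(8): 8+14=22 → w
v(21): 21+14=35≡9 → j

ytsopbwj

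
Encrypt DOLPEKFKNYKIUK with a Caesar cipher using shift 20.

D(3): 3+20=23 → X
O(14): 14+20=34≡8 → I
L(11): 11+20=31≡5 → F
P(15): 15+20=35≡9 → J
E(4): 4+20=24 → Y
K(10): 10+20=30≡4 → E
F(5): 5+20=25 → Z
K(10): 10+20=30≡4 → E
N(13): 13+20=33≡7 → H
Y(24): 24+20=44≡18 → S
K(10): 10+20=30≡4 → E
I(8): 8+20=28≡2 → C
U(20): 20+20=40≡14 → O
K(10): 10+20=30≡4 → E

XIFJYEZEHSECOE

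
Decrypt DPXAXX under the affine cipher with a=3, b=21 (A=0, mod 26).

The inverse of 3 mod 26 is 9, since 3·9=27≡1. Apply D(y)=9·(y−21) mod 26:
D(3): 9·(3−21)=-162≡20 → U
P(15): 9·(15−21)=-54≡24 → Y
X(23): 9·(23−21)=18 → S
A(0): 9·(0−21)=-189≡19 → T
X(23): 9·(23−21)=18 → S
X(23): 9·(23−21)=18 → S

UYSTSS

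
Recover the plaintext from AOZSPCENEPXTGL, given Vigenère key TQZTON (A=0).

Repeat the key across the ciphertext: TQZTONTQZTONTQ
A(0)−T(19): -19≡7 → H
O(14)−Q(16): -2≡24 → Y
Z(25)−Z(25): 0 → A
S(18)−T(19): -1≡25 → Z
P(15)−O(14): 1 → B
C(2)−N(13): -11≡15 → P
E(4)−T(19): -15≡11 → L
N(13)−Q(16): -3≡23 → X
E(4)−Z(25): -21≡5 → F
P(15)−T(19): -4≡22 → W
X(23)−O(14): 9 → J
T(19)−N(13): 6 → G
G(6)−T(19): -13≡13 → N
L(11)−Q(16): -5≡21 → V

HYAZBPLXFWJGNV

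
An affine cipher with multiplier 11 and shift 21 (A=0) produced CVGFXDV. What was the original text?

The inverse of 11 mod 26 is 19, since 11·19=209≡1. Apply D(y)=19·(y−21) mod 26:
C(2): 19·(2−21)=-361≡3 → D
V(21): 19·(21−21)=0 → A
G(6): 19·(6−21)=-285≡1 → B
F(5): 19·(5−21)=-304≡8 → I
X(23): 19·(23−21)=38≡12 → M
D(3): 19·(3−21)=-342≡22 → W
V(21): 19·(21−21)=0 → A

DABIMWA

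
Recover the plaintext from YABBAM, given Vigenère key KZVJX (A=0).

Repeat the key across the ciphertext: KZVJXK
Y(24)−K(10): 14 → O
A(0)−Z(25): -25≡1 → B
B(1)−V(21): -20≡6 → G
B(1)−J(9): -8≡18 → S
A(0)−X(23): -23≡3 → D
M(12)−K(10): 2 → C

OBGSDC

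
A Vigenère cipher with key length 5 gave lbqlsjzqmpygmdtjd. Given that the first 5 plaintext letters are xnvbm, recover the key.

Subtract each crib letter from the matching ciphertext letter (mod 26):
l(11)−x(23)=-12≡14 → o
b(1)−n(13)=-12≡14 → o
q(16)−v(21)=-5≡21 → v
l(11)−b(1)=10 → k
s(18)−m(12)=6 → g

oovkg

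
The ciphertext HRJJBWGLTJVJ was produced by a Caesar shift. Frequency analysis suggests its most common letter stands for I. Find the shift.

1

The most frequent ciphertext letter is J (appears 4 times).
J is position 9; I is position 8.
Shift = 1.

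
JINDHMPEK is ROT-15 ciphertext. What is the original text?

UTYOSXAPV

J(9): 9−15=-6≡20 → U
I(8): 8−15=-7≡19 → T
N(13): 13−15=-2≡24 → Y
D(3): 3−15=-12≡14 → O
H(7): 7−15=-8≡18 → S
M(12): 12−15=-3≡23 → X
P(15): 15−15=0 → A
E(4): 4−15=-11≡15 → P
K(10): 10−15=-5≡21 → V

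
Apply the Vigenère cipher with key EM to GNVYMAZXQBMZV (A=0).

KZZKQMDJUNQLZ

Repeat the key across the message: EMEMEMEMEMEME
G(6)+E(4): 10 → K
N(13)+M(12): 25 → Z
V(21)+E(4): 25 → Z
Y(24)+M(12): 36≡10 → K
M(12)+E(4): 16 → Q
A(0)+M(12): 12 → M
Z(25)+E(4): 29≡3 → D
X(23)+M(12): 35≡9 → J
Q(16)+E(4): 20 → U
B(1)+M(12): 13 → N
M(12)+E(4): 16 → Q
Z(25)+M(12): 37≡11 → L
V(21)+E(4): 25 → Z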